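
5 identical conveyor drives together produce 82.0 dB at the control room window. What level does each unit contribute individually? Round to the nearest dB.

For N identical incoherent sources L_total = L₁ + 10·log₁₀ N, so L₁ = 82.0 − 10·log₁₀(5) = 82.0 − 6.990.

75 dB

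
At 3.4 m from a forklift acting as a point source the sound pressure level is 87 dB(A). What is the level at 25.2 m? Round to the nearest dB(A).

Point-source attenuation: ΔL = 20·log₁₀(r₂/r₁) = 20·log₁₀(25.2/3.4) = 17.398 dB.
L₂ = 87 − 20·log₁₀(25.2/3.4) = 87 − 17.398 = 69.60 dB(A).

70 dB(A)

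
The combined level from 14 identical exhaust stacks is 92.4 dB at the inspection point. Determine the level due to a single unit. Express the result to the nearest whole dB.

81 dB

14 equal contributions raise the level by 10·log₁₀ 14 = 11.461 dB, so each unit alone gives 92.4 − 11.461.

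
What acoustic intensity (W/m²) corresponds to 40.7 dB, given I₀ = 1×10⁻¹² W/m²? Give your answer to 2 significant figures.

I/I₀ = 10^(40.7/10) = 1.175e+04, so I = 1.175e+04 × 10⁻¹² W/m².

1.2e-08 W/m²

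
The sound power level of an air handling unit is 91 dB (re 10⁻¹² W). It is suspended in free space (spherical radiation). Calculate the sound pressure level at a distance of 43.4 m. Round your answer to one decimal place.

L_p = L_w − 10·log₁₀(4π·r²) with r = 43.4 m.
4π·r² = 2.367e+04 m², 10·log₁₀ of that is 43.742 dB.
L_p = 91 − 43.742 = 47.26 dB.

47.3 dB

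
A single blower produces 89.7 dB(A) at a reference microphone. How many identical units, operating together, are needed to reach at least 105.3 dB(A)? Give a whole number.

The shortfall is 105.3 − 89.7 = 15.6 dB, and N units add 10·log₁₀ N, so need 10·log₁₀ N ≥ 15.6.
N ≥ 10^(15.6/10) = 36.308, so N = 37.

37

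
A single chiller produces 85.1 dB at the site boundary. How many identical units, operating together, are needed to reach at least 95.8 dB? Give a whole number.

The shortfall is 95.8 − 85.1 = 10.7 dB, and N units add 10·log₁₀ N, so need 10·log₁₀ N ≥ 10.7.
N ≥ 10^(10.7/10) = 11.749, so N = 12.

12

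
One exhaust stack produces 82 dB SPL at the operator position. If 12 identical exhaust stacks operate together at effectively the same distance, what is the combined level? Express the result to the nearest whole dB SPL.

N identical incoherent sources raise the level by 10·log₁₀ N.
L_total = 82 + 10·log₁₀(12) = 82 + 10.792 = 92.79 dB SPL.

93 dB SPL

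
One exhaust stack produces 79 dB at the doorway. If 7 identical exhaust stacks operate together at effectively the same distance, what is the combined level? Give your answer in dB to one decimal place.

87.5 dB

With 7 equal, uncorrelated contributions the intensity is 7× that of one unit, giving a rise of 10·log₁₀ 7.
L_total = 79 + 10·log₁₀(7) = 79 + 8.451 = 87.45 dB.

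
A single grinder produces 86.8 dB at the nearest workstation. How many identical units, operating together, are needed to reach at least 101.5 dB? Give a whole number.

N identical sources give L₁ + 10·log₁₀ N, so require 10·log₁₀ N ≥ 101.5 − 86.8 = 14.7 dB.
N ≥ 10^(14.7/10) = 29.512, so N = 30.

30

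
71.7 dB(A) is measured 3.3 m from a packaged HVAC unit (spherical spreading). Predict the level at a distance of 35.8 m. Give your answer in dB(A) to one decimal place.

For a point source, L₂ = L₁ − 20·log₁₀(r₂/r₁).
L₂ = 71.7 − 20·log₁₀(35.8/3.3) = 71.7 − 20.707 = 50.99 dB(A).

51.0 dB(A)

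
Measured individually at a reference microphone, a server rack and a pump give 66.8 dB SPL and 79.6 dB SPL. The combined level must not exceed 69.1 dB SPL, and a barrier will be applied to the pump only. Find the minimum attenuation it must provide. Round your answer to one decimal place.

14.4 dB

The untreated sources together contribute 10^(66.8/10) = 4.786e+06, i.e. 66.80 dB SPL.
To meet 69.1 dB SPL overall, the treated pump may contribute at most 10^(69.1/10) − 4.786e+06 = 3.342e+06, i.e. 65.24 dB SPL.
Required insertion loss = 79.6 − 65.24 = 14.36 dB.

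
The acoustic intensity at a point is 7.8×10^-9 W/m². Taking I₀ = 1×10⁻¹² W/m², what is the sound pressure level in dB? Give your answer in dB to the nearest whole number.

39 dB

Dividing by I₀ shifts the exponent by 12: I/I₀ = 7.8×10^3.
L = 10·(0.8921 + 3) = 38.92 dB.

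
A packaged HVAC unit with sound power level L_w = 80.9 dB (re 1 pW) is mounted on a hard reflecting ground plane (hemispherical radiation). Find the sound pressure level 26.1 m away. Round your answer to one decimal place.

44.6 dB

L_p = L_w − 10·log₁₀(2π·r²) with r = 26.1 m.
2π·r² = 4280 m², 10·log₁₀ of that is 36.315 dB.
L_p = 80.9 − 36.315 = 44.59 dB.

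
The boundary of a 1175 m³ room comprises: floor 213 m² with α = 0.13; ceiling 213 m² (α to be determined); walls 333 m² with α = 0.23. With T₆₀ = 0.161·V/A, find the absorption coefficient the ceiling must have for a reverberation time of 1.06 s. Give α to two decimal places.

0.35

A = 0.161·V/T₆₀ = 0.161·1175/1.06 = 178.47 m² sabins.
Absorption from the other surfaces = 213·0.13 + 333·0.23 = 104.28 m², so the ceiling must supply 74.19 m² over 213 m².
α = 74.19/213 = 0.348.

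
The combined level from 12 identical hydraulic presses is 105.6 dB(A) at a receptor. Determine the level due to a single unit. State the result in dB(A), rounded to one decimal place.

Dividing the total intensity by 12 lowers the level by 10·log₁₀ 12 = 10.792 dB: L₁ = 105.6 − 10.792.

94.8 dB(A)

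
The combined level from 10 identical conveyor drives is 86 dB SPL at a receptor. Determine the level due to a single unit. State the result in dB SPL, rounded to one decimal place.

For N identical incoherent sources L_total = L₁ + 10·log₁₀ N, so L₁ = 86 − 10·log₁₀(10) = 86 − 10.000.

76.0 dB SPL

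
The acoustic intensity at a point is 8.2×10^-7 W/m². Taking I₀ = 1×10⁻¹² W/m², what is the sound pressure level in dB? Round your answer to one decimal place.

L = 10·log₁₀(I/I₀) = 10·log₁₀(8.2×10^-7/10⁻¹²) = 10·log₁₀(8.2×10^5).
L = 10·(0.9138 + 5) = 59.14 dB.

59.1 dB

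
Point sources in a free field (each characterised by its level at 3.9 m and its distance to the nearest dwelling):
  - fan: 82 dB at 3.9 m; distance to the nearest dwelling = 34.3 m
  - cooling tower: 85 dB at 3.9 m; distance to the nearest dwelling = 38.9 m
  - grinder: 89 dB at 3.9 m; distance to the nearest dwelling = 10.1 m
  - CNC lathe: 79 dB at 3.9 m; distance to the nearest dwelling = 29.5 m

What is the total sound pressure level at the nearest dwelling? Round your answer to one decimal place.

81.0 dB

Apply inverse-square spreading to bring every level to the receiver, then sum 10^(L/10).
fan: 82 − 20·log₁₀(34.3/3.9) = 82 − 18.88 = 63.12 dB.
cooling tower: 85 − 20·log₁₀(38.9/3.9) = 85 − 19.98 = 65.02 dB.
grinder: 89 − 20·log₁₀(10.1/3.9) = 89 − 8.27 = 80.73 dB.
CNC lathe: 79 − 20·log₁₀(29.5/3.9) = 79 − 17.58 = 61.42 dB.
Σ 10^(L/10) = 1.251e+08 → L_total = 10·log₁₀(1.251e+08) = 80.97 dB.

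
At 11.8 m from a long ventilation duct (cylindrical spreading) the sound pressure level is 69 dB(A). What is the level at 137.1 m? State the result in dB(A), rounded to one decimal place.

Line-source attenuation: ΔL = 10·log₁₀(r₂/r₁) = 10·log₁₀(137.1/11.8) = 10.652 dB.
L₂ = 69 − 10·log₁₀(137.1/11.8) = 69 − 10.652 = 58.35 dB(A).

58.3 dB(A)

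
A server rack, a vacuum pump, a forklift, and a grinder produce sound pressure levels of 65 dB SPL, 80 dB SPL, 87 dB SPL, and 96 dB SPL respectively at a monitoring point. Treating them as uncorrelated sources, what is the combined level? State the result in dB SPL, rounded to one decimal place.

For uncorrelated sources the intensities add, so convert each level to linear form, sum, and take 10·log₁₀ of the total.
Σ 10^(L/10) = 10^(65/10) + 10^(80/10) + 10^(87/10) + 10^(96/10) = 4.585e+09.
L_total = 10·log₁₀(4.585e+09) = 96.61 dB SPL.

96.6 dB SPL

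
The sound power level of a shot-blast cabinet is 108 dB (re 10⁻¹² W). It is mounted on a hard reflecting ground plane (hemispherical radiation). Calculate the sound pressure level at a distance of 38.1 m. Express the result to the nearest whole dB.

68 dB

The power spreads over a hemisphere of area 2π·r², so L_p = L_w − 10·log₁₀(2π·r²).
2π·r² = 9121 m², 10·log₁₀ of that is 39.600 dB.
L_p = 108 − 39.600 = 68.40 dB.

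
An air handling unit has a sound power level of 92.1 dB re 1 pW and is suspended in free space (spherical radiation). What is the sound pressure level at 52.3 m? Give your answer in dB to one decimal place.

46.7 dB

Free-field spherical radiation: L_p = L_w − 10·log₁₀(4π·r²), r = 52.3 m.
4π·r² = 3.437e+04 m², 10·log₁₀ of that is 45.362 dB.
L_p = 92.1 − 45.362 = 46.74 dB.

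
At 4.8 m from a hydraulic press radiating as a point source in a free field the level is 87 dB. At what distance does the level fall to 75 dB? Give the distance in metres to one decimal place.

For a point source L₁ − L₂ = 20·log₁₀(r₂/r₁), so r₂ = r₁·10^((L₁−L₂)/20).
r₂ = 4.8·10^((87−75)/20) = 4.8·10^(12.0/20) = 19.11 m.

19.1 m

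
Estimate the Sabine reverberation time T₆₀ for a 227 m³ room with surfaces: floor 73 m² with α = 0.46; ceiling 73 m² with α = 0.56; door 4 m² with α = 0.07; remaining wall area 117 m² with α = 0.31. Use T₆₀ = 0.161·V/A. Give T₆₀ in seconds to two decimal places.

Summing Sᵢαᵢ: 73·0.46 + 73·0.56 + 4·0.07 + 117·0.31 = 111.01 m².
T₆₀ = 0.161 × 227 / 111.01 = 0.329 s.

0.33 s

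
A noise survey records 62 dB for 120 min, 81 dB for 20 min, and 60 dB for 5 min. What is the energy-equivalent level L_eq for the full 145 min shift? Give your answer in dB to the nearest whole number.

Weight each interval's intensity by its duration and average over T = 145 min:
Σ tᵢ·10^(Lᵢ/10) = 120·10^(62/10) + 20·10^(81/10) + 5·10^(60/10) = 2.713e+09.
L_eq = 10·log₁₀(2.713e+09/145) = 72.72 dB.

73 dB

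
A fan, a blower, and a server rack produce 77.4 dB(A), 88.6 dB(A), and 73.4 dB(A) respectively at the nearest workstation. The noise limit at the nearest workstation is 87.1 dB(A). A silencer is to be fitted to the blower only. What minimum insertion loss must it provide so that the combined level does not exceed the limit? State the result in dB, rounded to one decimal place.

2.2 dB

Fixed contribution from the other sources: Σ 10^(L/10) = 10^(77.4/10) + 10^(73.4/10) = 7.683e+07 (78.86 dB(A)).
To meet 87.1 dB(A) overall, the treated blower may contribute at most 10^(87.1/10) − 7.683e+07 = 4.360e+08, i.e. 86.40 dB(A).
Required insertion loss = 88.6 − 86.40 = 2.20 dB.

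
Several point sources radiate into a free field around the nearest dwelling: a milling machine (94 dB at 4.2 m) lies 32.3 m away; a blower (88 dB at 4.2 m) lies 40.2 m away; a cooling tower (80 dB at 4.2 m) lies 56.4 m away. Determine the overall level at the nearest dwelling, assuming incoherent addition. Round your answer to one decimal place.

77.0 dB

First find each source's level at the receiver (point-source: −20·log₁₀(r/r_ref)), then combine on an intensity basis.
milling machine: 94 − 20·log₁₀(32.3/4.2) = 94 − 17.72 = 76.28 dB.
blower: 88 − 20·log₁₀(40.2/4.2) = 88 − 19.62 = 68.38 dB.
cooling tower: 80 − 20·log₁₀(56.4/4.2) = 80 − 22.56 = 57.44 dB.
Σ 10^(L/10) = 4.991e+07 → L_total = 10·log₁₀(4.991e+07) = 76.98 dB.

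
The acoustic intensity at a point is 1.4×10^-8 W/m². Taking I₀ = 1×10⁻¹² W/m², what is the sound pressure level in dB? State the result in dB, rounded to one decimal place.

41.5 dB

I/I₀ = 1.4×10^-8/10⁻¹² = 1.4×10^4, and L = 10·log₁₀(I/I₀).
L = 10·(0.1461 + 4) = 41.46 dB.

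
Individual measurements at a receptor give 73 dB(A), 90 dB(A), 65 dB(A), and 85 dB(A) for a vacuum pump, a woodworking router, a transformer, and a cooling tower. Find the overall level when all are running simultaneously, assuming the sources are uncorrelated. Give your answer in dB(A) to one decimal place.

91.3 dB(A)

For uncorrelated sources the intensities add, so convert each level to linear form, sum, and take 10·log₁₀ of the total.
Σ 10^(L/10) = 10^(73/10) + 10^(90/10) + 10^(65/10) + 10^(85/10) = 1.339e+09.
L_total = 10·log₁₀(1.339e+09) = 91.27 dB(A).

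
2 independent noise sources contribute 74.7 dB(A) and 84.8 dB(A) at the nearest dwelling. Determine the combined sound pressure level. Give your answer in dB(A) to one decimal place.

85.2 dB(A)

Incoherent sources combine by intensity addition: L_total = 10·log₁₀(Σ 10^(L_i/10)).
Σ 10^(L/10) = 10^(74.7/10) + 10^(84.8/10) = 3.315e+08.
L_total = 10·log₁₀(3.315e+08) = 85.20 dB(A).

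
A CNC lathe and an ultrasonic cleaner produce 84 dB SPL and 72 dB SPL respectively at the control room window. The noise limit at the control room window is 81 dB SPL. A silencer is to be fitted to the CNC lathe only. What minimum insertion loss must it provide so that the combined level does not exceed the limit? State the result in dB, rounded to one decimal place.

3.6 dB

The untreated sources together contribute 10^(72/10) = 1.585e+07, i.e. 72.00 dB SPL.
The limit corresponds to 10^(81/10) = 1.259e+08; subtracting the fixed part leaves 1.100e+08 for the CNC lathe, i.e. 80.42 dB SPL.
Required insertion loss = 84 − 80.42 = 3.58 dB.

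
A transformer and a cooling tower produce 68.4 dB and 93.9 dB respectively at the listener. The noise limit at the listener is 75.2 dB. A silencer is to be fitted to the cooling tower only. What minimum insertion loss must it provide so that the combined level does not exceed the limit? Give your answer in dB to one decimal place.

19.7 dB

Fixed contribution from the other source: Σ 10^(L/10) = 10^(68.4/10) = 6.918e+06 (68.40 dB).
To meet 75.2 dB overall, the treated cooling tower may contribute at most 10^(75.2/10) − 6.918e+06 = 2.619e+07, i.e. 74.18 dB.
Required insertion loss = 93.9 − 74.18 = 19.72 dB.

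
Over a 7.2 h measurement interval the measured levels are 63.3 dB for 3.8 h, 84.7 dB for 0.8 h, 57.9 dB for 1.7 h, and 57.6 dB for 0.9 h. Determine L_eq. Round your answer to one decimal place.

Weight each interval's intensity by its duration and average over T = 7.2 h:
Σ tᵢ·10^(Lᵢ/10) = 3.8·10^(63.3/10) + 0.8·10^(84.7/10) + 1.7·10^(57.9/10) + 0.9·10^(57.6/10) = 2.458e+08.
L_eq = 10·log₁₀(2.458e+08/7.2) = 75.33 dB.

75.3 dB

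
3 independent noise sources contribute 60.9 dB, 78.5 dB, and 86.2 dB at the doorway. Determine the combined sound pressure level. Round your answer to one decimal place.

86.9 dB

Incoherent sources combine by intensity addition: L_total = 10·log₁₀(Σ 10^(L_i/10)).
Σ 10^(L/10) = 10^(60.9/10) + 10^(78.5/10) + 10^(86.2/10) = 4.889e+08.
L_total = 10·log₁₀(4.889e+08) = 86.89 dB.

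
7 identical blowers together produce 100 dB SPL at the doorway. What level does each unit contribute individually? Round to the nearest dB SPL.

Dividing the total intensity by 7 lowers the level by 10·log₁₀ 7 = 8.451 dB: L₁ = 100 − 8.451.

92 dB SPL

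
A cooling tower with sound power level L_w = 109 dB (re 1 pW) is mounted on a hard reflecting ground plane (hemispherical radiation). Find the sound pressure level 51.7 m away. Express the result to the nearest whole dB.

Free-field hemispherical radiation: L_p = L_w − 10·log₁₀(2π·r²), r = 51.7 m.
2π·r² = 1.679e+04 m², 10·log₁₀ of that is 42.252 dB.
L_p = 109 − 42.252 = 66.75 dB.

67 dB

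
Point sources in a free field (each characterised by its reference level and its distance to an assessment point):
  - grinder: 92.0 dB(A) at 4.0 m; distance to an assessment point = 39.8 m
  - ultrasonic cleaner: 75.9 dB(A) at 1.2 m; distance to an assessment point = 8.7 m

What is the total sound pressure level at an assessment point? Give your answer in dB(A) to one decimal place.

72.2 dB(A)

Apply inverse-square spreading to bring every level to the receiver, then sum 10^(L/10).
grinder: 92.0 − 20·log₁₀(39.8/4.0) = 92.0 − 19.96 = 72.04 dB(A).
ultrasonic cleaner: 75.9 − 20·log₁₀(8.7/1.2) = 75.9 − 17.21 = 58.69 dB(A).
Σ 10^(L/10) = 1.675e+07 → L_total = 10·log₁₀(1.675e+07) = 72.24 dB(A).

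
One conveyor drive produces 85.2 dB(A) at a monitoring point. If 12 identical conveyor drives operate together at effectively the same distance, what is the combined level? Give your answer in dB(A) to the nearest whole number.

With 12 equal, uncorrelated contributions the intensity is 12× that of one unit, giving a rise of 10·log₁₀ 12.
L_total = 85.2 + 10·log₁₀(12) = 85.2 + 10.792 = 95.99 dB(A).

96 dB(A)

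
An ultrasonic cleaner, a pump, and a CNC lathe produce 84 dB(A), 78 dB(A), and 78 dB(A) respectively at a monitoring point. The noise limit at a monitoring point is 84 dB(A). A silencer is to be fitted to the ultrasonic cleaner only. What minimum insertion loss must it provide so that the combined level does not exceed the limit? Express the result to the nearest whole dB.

Fixed contribution from the other sources: Σ 10^(L/10) = 10^(78/10) + 10^(78/10) = 1.262e+08 (81.01 dB(A)).
To meet 84 dB(A) overall, the treated ultrasonic cleaner may contribute at most 10^(84/10) − 1.262e+08 = 1.250e+08, i.e. 80.97 dB(A).
So the ultrasonic cleaner must be reduced from 84 to 80.97 dB(A): IL = 3.03 dB.

3 dB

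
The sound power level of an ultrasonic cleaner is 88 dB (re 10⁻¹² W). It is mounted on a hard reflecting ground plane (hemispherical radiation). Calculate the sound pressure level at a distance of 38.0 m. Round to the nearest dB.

The power spreads over a hemisphere of area 2π·r², so L_p = L_w − 10·log₁₀(2π·r²).
2π·r² = 9073 m², 10·log₁₀ of that is 39.577 dB.
L_p = 88 − 39.577 = 48.42 dB.

48 dB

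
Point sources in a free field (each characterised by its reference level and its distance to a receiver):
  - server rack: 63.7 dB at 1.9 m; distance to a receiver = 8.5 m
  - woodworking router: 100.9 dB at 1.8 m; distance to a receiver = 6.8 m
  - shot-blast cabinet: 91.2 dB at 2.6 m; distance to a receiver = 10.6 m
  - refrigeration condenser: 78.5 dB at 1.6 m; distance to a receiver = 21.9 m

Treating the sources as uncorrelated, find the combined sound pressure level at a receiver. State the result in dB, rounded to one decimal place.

Apply inverse-square spreading to bring every level to the receiver, then sum 10^(L/10).
server rack: 63.7 − 20·log₁₀(8.5/1.9) = 63.7 − 13.01 = 50.69 dB.
woodworking router: 100.9 − 20·log₁₀(6.8/1.8) = 100.9 − 11.54 = 89.36 dB.
shot-blast cabinet: 91.2 − 20·log₁₀(10.6/2.6) = 91.2 − 12.21 = 78.99 dB.
refrigeration condenser: 78.5 − 20·log₁₀(21.9/1.6) = 78.5 − 22.73 = 55.77 dB.
Σ 10^(L/10) = 9.418e+08 → L_total = 10·log₁₀(9.418e+08) = 89.74 dB.

89.7 dB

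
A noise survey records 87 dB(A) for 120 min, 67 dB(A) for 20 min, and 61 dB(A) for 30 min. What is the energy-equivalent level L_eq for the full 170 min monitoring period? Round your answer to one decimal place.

85.5 dB(A)

L_eq = 10·log₁₀[(1/T)·Σ tᵢ·10^(Lᵢ/10)] with T = 170 min.
Σ tᵢ·10^(Lᵢ/10) = 120·10^(87/10) + 20·10^(67/10) + 30·10^(61/10) = 6.028e+10.
L_eq = 10·log₁₀(6.028e+10/170) = 85.50 dB(A).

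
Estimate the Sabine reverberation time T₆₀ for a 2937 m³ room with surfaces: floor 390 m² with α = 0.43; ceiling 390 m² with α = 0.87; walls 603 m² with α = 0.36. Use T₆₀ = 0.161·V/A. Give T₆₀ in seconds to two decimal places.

0.65 s

A = Σ Sᵢαᵢ = 390·0.43 + 390·0.87 + 603·0.36 = 724.08 m².
T₆₀ = 0.161·V/A = 0.161·2937/724.08 = 0.653 s.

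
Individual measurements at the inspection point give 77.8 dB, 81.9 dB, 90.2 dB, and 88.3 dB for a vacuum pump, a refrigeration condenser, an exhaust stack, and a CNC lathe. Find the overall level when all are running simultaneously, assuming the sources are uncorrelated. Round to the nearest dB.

Incoherent sources combine by intensity addition: L_total = 10·log₁₀(Σ 10^(L_i/10)).
Σ 10^(L/10) = 10^(77.8/10) + 10^(81.9/10) + 10^(90.2/10) + 10^(88.3/10) = 1.938e+09.
L_total = 10·log₁₀(1.938e+09) = 92.87 dB.

93 dB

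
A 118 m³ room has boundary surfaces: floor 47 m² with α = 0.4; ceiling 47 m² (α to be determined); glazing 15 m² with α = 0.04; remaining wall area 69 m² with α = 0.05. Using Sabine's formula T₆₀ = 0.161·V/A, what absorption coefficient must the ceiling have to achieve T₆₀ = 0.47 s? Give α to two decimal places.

Required total absorption A = 0.161·118/0.47 = 40.42 m².
Absorption from the other surfaces = 47·0.4 + 15·0.04 + 69·0.05 = 22.85 m², so the ceiling must supply 17.57 m² over 47 m².
α = 17.57/47 = 0.374.

0.37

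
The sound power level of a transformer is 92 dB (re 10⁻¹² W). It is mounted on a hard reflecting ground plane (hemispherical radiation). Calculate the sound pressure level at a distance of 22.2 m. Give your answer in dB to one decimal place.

57.1 dB

L_p = L_w − 10·log₁₀(2π·r²) with r = 22.2 m.
2π·r² = 3097 m², 10·log₁₀ of that is 34.909 dB.
L_p = 92 − 34.909 = 57.09 dB.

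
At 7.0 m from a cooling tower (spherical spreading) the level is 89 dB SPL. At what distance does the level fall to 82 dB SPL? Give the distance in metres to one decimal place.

Point-source spreading drops the level by 20·log₁₀(r₂/r₁); inverting, r₂/r₁ = 10^(ΔL/20).
r₂ = 7.0·10^((89−82)/20) = 7.0·10^(7.0/20) = 15.67 m.

15.7 m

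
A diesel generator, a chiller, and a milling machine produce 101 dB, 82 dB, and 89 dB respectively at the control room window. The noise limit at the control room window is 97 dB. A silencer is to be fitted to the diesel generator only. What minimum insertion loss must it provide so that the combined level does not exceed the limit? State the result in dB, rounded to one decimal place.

Fixed contribution from the other sources: Σ 10^(L/10) = 10^(82/10) + 10^(89/10) = 9.528e+08 (89.79 dB).
The limit corresponds to 10^(97/10) = 5.012e+09; subtracting the fixed part leaves 4.059e+09 for the diesel generator, i.e. 96.08 dB.
So the diesel generator must be reduced from 101 to 96.08 dB: IL = 4.92 dB.

4.9 dB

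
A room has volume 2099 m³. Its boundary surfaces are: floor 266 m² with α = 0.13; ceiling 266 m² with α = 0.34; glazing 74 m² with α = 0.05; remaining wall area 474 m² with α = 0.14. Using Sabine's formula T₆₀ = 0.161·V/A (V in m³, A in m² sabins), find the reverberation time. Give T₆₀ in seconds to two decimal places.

1.73 s

Total absorption A = 266·0.13 + 266·0.34 + 74·0.05 + 474·0.14 = 195.08 m² sabins.
T₆₀ = 0.161 × 2099 / 195.08 = 1.732 s.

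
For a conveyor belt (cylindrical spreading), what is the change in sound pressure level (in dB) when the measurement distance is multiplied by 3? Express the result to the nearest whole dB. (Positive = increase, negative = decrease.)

Line-source spreading: ΔL = −10·log₁₀(r₂/r₁).
ΔL = −10·log₁₀(3) = -4.77 dB.

-5 dB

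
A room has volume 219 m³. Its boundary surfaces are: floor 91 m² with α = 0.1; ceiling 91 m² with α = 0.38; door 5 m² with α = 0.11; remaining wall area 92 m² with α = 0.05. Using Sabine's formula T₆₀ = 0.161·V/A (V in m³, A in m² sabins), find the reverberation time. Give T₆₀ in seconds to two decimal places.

0.72 s

Total absorption A = 91·0.1 + 91·0.38 + 5·0.11 + 92·0.05 = 48.83 m² sabins.
T₆₀ = 0.161·V/A = 0.161·219/48.83 = 0.722 s.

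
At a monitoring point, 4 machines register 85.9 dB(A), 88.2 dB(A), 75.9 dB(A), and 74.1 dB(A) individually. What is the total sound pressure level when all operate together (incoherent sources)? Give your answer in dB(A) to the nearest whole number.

90 dB(A)

Incoherent sources combine by intensity addition: L_total = 10·log₁₀(Σ 10^(L_i/10)).
Σ 10^(L/10) = 10^(85.9/10) + 10^(88.2/10) + 10^(75.9/10) + 10^(74.1/10) = 1.114e+09.
L_total = 10·log₁₀(1.114e+09) = 90.47 dB(A).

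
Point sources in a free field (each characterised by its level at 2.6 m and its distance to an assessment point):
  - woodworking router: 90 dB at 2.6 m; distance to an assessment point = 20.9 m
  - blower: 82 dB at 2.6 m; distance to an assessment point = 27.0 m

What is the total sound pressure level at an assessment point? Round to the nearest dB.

72 dB

Apply inverse-square spreading to bring every level to the receiver, then sum 10^(L/10).
woodworking router: 90 − 20·log₁₀(20.9/2.6) = 90 − 18.10 = 71.90 dB.
blower: 82 − 20·log₁₀(27.0/2.6) = 82 − 20.33 = 61.67 dB.
Σ 10^(L/10) = 1.695e+07 → L_total = 10·log₁₀(1.695e+07) = 72.29 dB.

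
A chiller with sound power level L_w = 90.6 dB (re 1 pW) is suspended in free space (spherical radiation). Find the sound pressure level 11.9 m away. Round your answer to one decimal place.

58.1 dB

Free-field spherical radiation: L_p = L_w − 10·log₁₀(4π·r²), r = 11.9 m.
4π·r² = 1780 m², 10·log₁₀ of that is 32.503 dB.
L_p = 90.6 − 32.503 = 58.10 dB.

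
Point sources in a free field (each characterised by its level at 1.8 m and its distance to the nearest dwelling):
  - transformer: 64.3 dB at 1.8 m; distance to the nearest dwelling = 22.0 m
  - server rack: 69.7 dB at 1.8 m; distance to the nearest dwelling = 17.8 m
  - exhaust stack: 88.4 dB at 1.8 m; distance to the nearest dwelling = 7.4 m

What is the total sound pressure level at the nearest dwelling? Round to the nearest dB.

Propagate each source to the receiver with L = L_ref − 20·log₁₀(r/r_ref), then add intensities.
transformer: 64.3 − 20·log₁₀(22.0/1.8) = 64.3 − 21.74 = 42.56 dB.
server rack: 69.7 − 20·log₁₀(17.8/1.8) = 69.7 − 19.90 = 49.80 dB.
exhaust stack: 88.4 − 20·log₁₀(7.4/1.8) = 88.4 − 12.28 = 76.12 dB.
Σ 10^(L/10) = 4.105e+07 → L_total = 10·log₁₀(4.105e+07) = 76.13 dB.

76 dB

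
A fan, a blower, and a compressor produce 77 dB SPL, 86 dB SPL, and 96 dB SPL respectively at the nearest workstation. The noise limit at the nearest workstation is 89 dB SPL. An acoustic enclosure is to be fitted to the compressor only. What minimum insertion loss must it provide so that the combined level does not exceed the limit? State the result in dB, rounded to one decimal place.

10.6 dB

The untreated sources together contribute 10^(77/10) + 10^(86/10) = 4.482e+08, i.e. 86.51 dB SPL.
To meet 89 dB SPL overall, the treated compressor may contribute at most 10^(89/10) − 4.482e+08 = 3.461e+08, i.e. 85.39 dB SPL.
So the compressor must be reduced from 96 to 85.39 dB SPL: IL = 10.61 dB.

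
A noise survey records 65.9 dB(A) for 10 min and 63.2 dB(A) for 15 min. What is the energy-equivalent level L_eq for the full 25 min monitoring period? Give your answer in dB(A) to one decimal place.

64.5 dB(A)

L_eq = 10·log₁₀[(1/T)·Σ tᵢ·10^(Lᵢ/10)] with T = 25 min.
Σ tᵢ·10^(Lᵢ/10) = 10·10^(65.9/10) + 15·10^(63.2/10) = 7.024e+07.
L_eq = 10·log₁₀(7.024e+07/25) = 64.49 dB(A).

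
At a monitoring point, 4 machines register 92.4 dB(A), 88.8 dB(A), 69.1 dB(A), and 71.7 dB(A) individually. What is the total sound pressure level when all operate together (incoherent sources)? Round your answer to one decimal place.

For uncorrelated sources the intensities add, so convert each level to linear form, sum, and take 10·log₁₀ of the total.
Σ 10^(L/10) = 10^(92.4/10) + 10^(88.8/10) + 10^(69.1/10) + 10^(71.7/10) = 2.519e+09.
L_total = 10·log₁₀(2.519e+09) = 94.01 dB(A).

94.0 dB(A)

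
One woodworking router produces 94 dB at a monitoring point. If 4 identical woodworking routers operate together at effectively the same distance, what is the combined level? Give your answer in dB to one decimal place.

N identical incoherent sources raise the level by 10·log₁₀ N.
L_total = 94 + 10·log₁₀(4) = 94 + 6.021 = 100.02 dB.

100.0 dB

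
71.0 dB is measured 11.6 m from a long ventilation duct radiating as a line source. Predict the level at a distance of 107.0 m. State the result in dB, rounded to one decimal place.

Line-source attenuation: ΔL = 10·log₁₀(r₂/r₁) = 10·log₁₀(107.0/11.6) = 9.649 dB.
L₂ = 71.0 − 10·log₁₀(107.0/11.6) = 71.0 − 9.649 = 61.35 dB.

61.4 dB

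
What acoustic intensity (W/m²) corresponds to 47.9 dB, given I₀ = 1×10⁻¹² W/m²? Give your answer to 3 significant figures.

6.17e-08 W/m²

L = 10·log₁₀(I/I₀) ⇒ I = I₀·10^(L/10) = 10⁻¹² × 10^4.79.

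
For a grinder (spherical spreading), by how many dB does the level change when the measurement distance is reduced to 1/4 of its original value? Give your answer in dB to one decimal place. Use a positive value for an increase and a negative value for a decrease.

+12.0 dB

With spherical spreading the level changes by −20·log₁₀(r₂/r₁).
ΔL = −20·log₁₀(0.25) = +12.04 dB.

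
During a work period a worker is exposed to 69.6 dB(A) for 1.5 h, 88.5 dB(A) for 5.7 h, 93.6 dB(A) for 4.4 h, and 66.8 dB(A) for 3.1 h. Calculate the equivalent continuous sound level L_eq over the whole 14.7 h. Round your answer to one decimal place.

L_eq = 10·log₁₀[(1/T)·Σ tᵢ·10^(Lᵢ/10)] with T = 14.7 h.
Σ tᵢ·10^(Lᵢ/10) = 1.5·10^(69.6/10) + 5.7·10^(88.5/10) + 4.4·10^(93.6/10) + 3.1·10^(66.8/10) = 1.414e+10.
L_eq = 10·log₁₀(1.414e+10/14.7) = 89.83 dB(A).

89.8 dB(A)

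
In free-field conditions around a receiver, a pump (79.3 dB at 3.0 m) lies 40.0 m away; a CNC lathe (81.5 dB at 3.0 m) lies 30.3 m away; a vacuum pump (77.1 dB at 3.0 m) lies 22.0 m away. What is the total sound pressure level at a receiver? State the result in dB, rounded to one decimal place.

64.5 dB

Propagate each source to the receiver with L = L_ref − 20·log₁₀(r/r_ref), then add intensities.
pump: 79.3 − 20·log₁₀(40.0/3.0) = 79.3 − 22.50 = 56.80 dB.
CNC lathe: 81.5 − 20·log₁₀(30.3/3.0) = 81.5 − 20.09 = 61.41 dB.
vacuum pump: 77.1 − 20·log₁₀(22.0/3.0) = 77.1 − 17.31 = 59.79 dB.
Σ 10^(L/10) = 2.817e+06 → L_total = 10·log₁₀(2.817e+06) = 64.50 dB.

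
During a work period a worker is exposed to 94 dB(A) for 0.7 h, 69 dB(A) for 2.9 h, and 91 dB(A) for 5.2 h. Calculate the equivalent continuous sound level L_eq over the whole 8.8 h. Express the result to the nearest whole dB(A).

90 dB(A)

L_eq = 10·log₁₀[(1/T)·Σ tᵢ·10^(Lᵢ/10)] with T = 8.8 h.
Σ tᵢ·10^(Lᵢ/10) = 0.7·10^(94/10) + 2.9·10^(69/10) + 5.2·10^(91/10) = 8.328e+09.
L_eq = 10·log₁₀(8.328e+09/8.8) = 89.76 dB(A).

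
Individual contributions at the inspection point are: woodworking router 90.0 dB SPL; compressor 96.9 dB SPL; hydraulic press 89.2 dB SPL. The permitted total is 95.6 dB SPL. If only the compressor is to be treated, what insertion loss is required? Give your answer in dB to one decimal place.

The untreated sources together contribute 10^(90.0/10) + 10^(89.2/10) = 1.832e+09, i.e. 92.63 dB SPL.
To meet 95.6 dB SPL overall, the treated compressor may contribute at most 10^(95.6/10) − 1.832e+09 = 1.799e+09, i.e. 92.55 dB SPL.
Required insertion loss = 96.9 − 92.55 = 4.35 dB.

4.3 dB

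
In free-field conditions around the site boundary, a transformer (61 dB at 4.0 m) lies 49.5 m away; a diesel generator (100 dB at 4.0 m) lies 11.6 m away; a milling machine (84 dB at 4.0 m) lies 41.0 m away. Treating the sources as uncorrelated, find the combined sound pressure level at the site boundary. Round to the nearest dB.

First find each source's level at the receiver (point-source: −20·log₁₀(r/r_ref)), then combine on an intensity basis.
transformer: 61 − 20·log₁₀(49.5/4.0) = 61 − 21.85 = 39.15 dB.
diesel generator: 100 − 20·log₁₀(11.6/4.0) = 100 − 9.25 = 90.75 dB.
milling machine: 84 − 20·log₁₀(41.0/4.0) = 84 − 20.21 = 63.79 dB.
Σ 10^(L/10) = 1.191e+09 → L_total = 10·log₁₀(1.191e+09) = 90.76 dB.

91 dB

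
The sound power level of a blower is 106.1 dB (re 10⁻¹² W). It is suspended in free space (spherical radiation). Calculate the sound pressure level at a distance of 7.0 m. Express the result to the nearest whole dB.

L_p = L_w − 10·log₁₀(4π·r²) with r = 7.0 m.
4π·r² = 615.8 m², 10·log₁₀ of that is 27.894 dB.
L_p = 106.1 − 27.894 = 78.21 dB.

78 dB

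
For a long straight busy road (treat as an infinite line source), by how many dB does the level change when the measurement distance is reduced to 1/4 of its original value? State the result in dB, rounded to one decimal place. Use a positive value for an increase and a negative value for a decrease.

+6.0 dB

Line-source spreading: ΔL = −10·log₁₀(r₂/r₁).
ΔL = −10·log₁₀(0.25) = +6.02 dB.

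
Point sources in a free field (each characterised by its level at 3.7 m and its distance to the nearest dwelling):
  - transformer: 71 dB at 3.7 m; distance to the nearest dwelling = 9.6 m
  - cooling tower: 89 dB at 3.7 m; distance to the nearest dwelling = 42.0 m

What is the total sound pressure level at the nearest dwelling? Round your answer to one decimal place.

69.0 dB

Apply inverse-square spreading to bring every level to the receiver, then sum 10^(L/10).
transformer: 71 − 20·log₁₀(9.6/3.7) = 71 − 8.28 = 62.72 dB.
cooling tower: 89 − 20·log₁₀(42.0/3.7) = 89 − 21.10 = 67.90 dB.
Σ 10^(L/10) = 8.035e+06 → L_total = 10·log₁₀(8.035e+06) = 69.05 dB.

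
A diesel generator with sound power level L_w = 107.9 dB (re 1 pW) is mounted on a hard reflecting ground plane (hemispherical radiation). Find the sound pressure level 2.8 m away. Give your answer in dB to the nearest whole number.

L_p = L_w − 10·log₁₀(2π·r²) with r = 2.8 m.
2π·r² = 49.26 m², 10·log₁₀ of that is 16.925 dB.
L_p = 107.9 − 16.925 = 90.98 dB.

91 dB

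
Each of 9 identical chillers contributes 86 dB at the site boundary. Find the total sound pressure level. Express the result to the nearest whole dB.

L_total = L₁ + 10·log₁₀ N for N identical incoherent sources.
L_total = 86 + 10·log₁₀(9) = 86 + 9.542 = 95.54 dB.

96 dB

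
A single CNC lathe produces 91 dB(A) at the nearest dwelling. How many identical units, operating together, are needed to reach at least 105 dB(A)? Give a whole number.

Need L₁ + 10·log₁₀ N ≥ 105, i.e. log₁₀ N ≥ 1.40.
N ≥ 10^(14.0/10) = 25.119, so N = 26.

26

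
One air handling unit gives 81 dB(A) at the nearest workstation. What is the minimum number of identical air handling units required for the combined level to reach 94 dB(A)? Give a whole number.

20

N identical sources give L₁ + 10·log₁₀ N, so require 10·log₁₀ N ≥ 94 − 81 = 13.0 dB.
N ≥ 10^(13.0/10) = 19.953, so N = 20.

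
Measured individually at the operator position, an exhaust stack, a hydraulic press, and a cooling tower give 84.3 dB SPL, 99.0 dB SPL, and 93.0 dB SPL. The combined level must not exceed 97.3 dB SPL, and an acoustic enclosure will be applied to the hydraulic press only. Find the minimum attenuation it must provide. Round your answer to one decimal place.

4.1 dB

Fixed contribution from the other sources: Σ 10^(L/10) = 10^(84.3/10) + 10^(93.0/10) = 2.264e+09 (93.55 dB SPL).
The limit corresponds to 10^(97.3/10) = 5.370e+09; subtracting the fixed part leaves 3.106e+09 for the hydraulic press, i.e. 94.92 dB SPL.
So the hydraulic press must be reduced from 99.0 to 94.92 dB SPL: IL = 4.08 dB.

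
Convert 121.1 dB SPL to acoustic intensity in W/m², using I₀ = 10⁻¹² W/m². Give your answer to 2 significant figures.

L = 10·log₁₀(I/I₀) ⇒ I = I₀·10^(L/10) = 10⁻¹² × 10^12.11.

1.3 W/m²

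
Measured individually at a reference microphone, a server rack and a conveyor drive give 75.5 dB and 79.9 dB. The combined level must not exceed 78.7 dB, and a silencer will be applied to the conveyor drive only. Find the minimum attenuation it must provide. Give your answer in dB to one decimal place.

Fixed contribution from the other source: Σ 10^(L/10) = 10^(75.5/10) = 3.548e+07 (75.50 dB).
To meet 78.7 dB overall, the treated conveyor drive may contribute at most 10^(78.7/10) − 3.548e+07 = 3.865e+07, i.e. 75.87 dB.
Required insertion loss = 79.9 − 75.87 = 4.03 dB.

4.0 dB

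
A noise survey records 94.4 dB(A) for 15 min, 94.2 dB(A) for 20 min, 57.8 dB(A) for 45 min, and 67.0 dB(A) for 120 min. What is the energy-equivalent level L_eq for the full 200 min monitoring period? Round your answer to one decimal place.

Weight each interval's intensity by its duration and average over T = 200 min:
Σ tᵢ·10^(Lᵢ/10) = 15·10^(94.4/10) + 20·10^(94.2/10) + 45·10^(57.8/10) + 120·10^(67.0/10) = 9.455e+10.
L_eq = 10·log₁₀(9.455e+10/200) = 86.75 dB(A).

86.7 dB(A)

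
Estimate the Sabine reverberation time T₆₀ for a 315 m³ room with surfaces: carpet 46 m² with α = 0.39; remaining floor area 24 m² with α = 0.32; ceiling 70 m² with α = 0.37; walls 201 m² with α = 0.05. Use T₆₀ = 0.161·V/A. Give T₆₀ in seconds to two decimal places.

Summing Sᵢαᵢ: 46·0.39 + 24·0.32 + 70·0.37 + 201·0.05 = 61.57 m².
T₆₀ = 0.161 × 315 / 61.57 = 0.824 s.

0.82 s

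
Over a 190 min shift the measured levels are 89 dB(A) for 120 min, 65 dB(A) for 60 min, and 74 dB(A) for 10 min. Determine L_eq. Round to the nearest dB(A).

Weight each interval's intensity by its duration and average over T = 190 min:
Σ tᵢ·10^(Lᵢ/10) = 120·10^(89/10) + 60·10^(65/10) + 10·10^(74/10) = 9.576e+10.
L_eq = 10·log₁₀(9.576e+10/190) = 87.02 dB(A).

87 dB(A)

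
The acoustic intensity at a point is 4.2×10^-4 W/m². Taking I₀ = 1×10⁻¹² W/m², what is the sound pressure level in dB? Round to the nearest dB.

86 dB

L = 10·log₁₀(I/I₀) = 10·log₁₀(4.2×10^-4/10⁻¹²) = 10·log₁₀(4.2×10^8).
L = 10·(0.6232 + 8) = 86.23 dB.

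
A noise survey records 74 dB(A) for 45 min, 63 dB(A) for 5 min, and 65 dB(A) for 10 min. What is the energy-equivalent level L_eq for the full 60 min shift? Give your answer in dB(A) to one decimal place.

L_eq = 10·log₁₀[(1/T)·Σ tᵢ·10^(Lᵢ/10)] with T = 60 min.
Σ tᵢ·10^(Lᵢ/10) = 45·10^(74/10) + 5·10^(63/10) + 10·10^(65/10) = 1.172e+09.
L_eq = 10·log₁₀(1.172e+09/60) = 72.91 dB(A).

72.9 dB(A)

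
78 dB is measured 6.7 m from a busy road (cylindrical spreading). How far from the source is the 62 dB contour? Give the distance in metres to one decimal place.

Line-source spreading drops the level by 10·log₁₀(r₂/r₁); inverting, r₂/r₁ = 10^(ΔL/10).
r₂ = 6.7·10^((78−62)/10) = 6.7·10^(16.0/10) = 266.73 m.

266.7 m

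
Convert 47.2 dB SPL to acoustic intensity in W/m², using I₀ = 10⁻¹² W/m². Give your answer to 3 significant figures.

5.25e-08 W/m²

I/I₀ = 10^(47.2/10) = 5.248e+04, so I = 5.248e+04 × 10⁻¹² W/m².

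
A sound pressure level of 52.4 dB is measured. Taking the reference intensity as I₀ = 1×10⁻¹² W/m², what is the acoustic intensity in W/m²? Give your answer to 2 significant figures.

L = 10·log₁₀(I/I₀) ⇒ I = I₀·10^(L/10) = 10⁻¹² × 10^5.24.

1.7e-07 W/m²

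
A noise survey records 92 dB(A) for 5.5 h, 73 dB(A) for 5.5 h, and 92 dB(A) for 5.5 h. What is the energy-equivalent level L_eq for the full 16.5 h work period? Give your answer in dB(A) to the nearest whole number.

90 dB(A)

The energy average is taken in the linear domain: L_eq = 10·log₁₀[(Σ tᵢ·10^(Lᵢ/10))/T], T = 16.5 h.
Σ tᵢ·10^(Lᵢ/10) = 5.5·10^(92/10) + 5.5·10^(73/10) + 5.5·10^(92/10) = 1.754e+10.
L_eq = 10·log₁₀(1.754e+10/16.5) = 90.27 dB(A).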